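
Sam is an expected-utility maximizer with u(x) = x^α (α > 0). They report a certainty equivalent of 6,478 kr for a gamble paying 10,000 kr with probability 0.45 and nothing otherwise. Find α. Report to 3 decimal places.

α ≈ 1.839

Since u(0) = 0, the lottery's EU is 0.45·10000^α.
Equating: 6478^α = 0.45·10000^α, i.e. 0.6478^α = 0.45.
Take logs: α = ln 0.45 / ln(6478/10000) ≈ 1.83915.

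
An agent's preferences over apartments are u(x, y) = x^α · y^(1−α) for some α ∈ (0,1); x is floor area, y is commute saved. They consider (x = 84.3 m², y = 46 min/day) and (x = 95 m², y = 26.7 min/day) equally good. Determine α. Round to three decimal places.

α ≈ 0.820

Indifference: 84.3^α · 46^(1−α) = 95^α · 26.7^(1−α).
Rearrange to (84.3/95)^α = (26.7/46)^(1−α) and take logs: α·-0.119495 = (1−α)·-0.543978.
So α/(1−α) = (-0.543978)/(-0.119495) = 4.552308, and α = 4.552308/5.552308 ≈ 0.820.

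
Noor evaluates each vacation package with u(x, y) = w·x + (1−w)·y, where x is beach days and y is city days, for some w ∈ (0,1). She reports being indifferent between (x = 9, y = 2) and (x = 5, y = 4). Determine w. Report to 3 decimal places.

Equating utilities: w·9 + (1−w)·2 = w·5 + (1−w)·4.
Rearranging, 4·w − 2·(1−w) = 0.
Hence w = 2/(4+2) = 2/6 = 0.333.

w = 0.333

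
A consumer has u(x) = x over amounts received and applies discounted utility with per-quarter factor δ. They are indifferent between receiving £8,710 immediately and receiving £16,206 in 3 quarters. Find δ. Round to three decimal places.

Indifference means u(8710) = δ^3 · u(16206), so δ^3 = u(8710)/u(16206).
With u(x) = x: δ^3 = 8710/16206 = 0.53746.
Hence δ = (0.53746)^(1/3) = 0.81304.

δ ≈ 0.813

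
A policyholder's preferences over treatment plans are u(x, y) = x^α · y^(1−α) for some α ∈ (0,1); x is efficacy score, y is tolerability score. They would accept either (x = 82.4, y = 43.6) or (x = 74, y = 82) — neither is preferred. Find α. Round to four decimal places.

α ≈ 0.8545

Set the two utilities equal: 82.4^α·43.6^(1−α) = 74^α·82^(1−α).
Taking logs: α·ln 82.4 + (1−α)·ln 43.6 = α·ln 74 + (1−α)·ln 82, i.e. α·0.1075203 = (1−α)·0.6316621.
With A = 0.1075203 and B = 0.6316621: α·A = (1−α)·B, so α = B/(A+B) = 0.6316621/0.7391824 ≈ 0.8545.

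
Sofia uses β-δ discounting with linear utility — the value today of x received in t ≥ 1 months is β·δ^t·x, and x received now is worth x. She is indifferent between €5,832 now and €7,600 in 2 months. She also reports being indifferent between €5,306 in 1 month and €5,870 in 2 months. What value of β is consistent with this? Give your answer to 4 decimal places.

β ≈ 0.9392

Both payoffs in the second observation are in the future, so β drops out: δ^1·5306 = δ^2·5870 ⇒ δ = 5306/5870 = 0.90392.
Substituting δ into 5832 = β·δ^2·7600: β = 5832/(6209.718) ≈ 0.9392.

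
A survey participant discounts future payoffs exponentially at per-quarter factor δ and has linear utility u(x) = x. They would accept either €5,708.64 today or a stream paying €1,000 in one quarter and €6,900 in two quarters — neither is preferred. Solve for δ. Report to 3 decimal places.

δ ≈ 0.840

The stream is worth 1000δ + 6900δ² today, so 1000δ + 6900δ² = 5708.64.
So 6900δ² + 1000δ − 5708.64 = 0.
The positive root is δ = [−1000 + √(1000² + 4·6900·5708.64)] / (2·6900) = (−1000 + 12592.000)/13800 ≈ 0.840.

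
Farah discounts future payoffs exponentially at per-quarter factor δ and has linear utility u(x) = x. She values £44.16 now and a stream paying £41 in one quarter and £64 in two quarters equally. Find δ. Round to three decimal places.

The stream is worth 41δ + 64δ² today, so 41δ + 64δ² = 44.16.
Rearranged: 64δ² + 41δ − 44.16 = 0.
δ = (−41 + √(41² + 4·64·44.16)) / (2·64) = (−41 + √12985.96) / 128 ≈ 0.570.

δ ≈ 0.570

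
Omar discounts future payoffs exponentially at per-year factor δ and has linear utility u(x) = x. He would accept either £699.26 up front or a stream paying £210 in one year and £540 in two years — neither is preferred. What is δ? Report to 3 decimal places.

δ ≈ 0.960

Equating present values: 699.26 = 210δ + 540δ².
Rearranged: 540δ² + 210δ − 699.26 = 0.
The positive root is δ = [−210 + √(210² + 4·540·699.26)] / (2·540) = (−210 + 1246.797)/1080 ≈ 0.960.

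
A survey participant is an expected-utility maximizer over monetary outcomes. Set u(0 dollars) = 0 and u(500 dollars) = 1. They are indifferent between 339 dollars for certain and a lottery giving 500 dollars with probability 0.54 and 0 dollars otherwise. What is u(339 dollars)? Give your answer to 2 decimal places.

0.54

The indifference gives u(339 dollars) = 0.54·u(500 dollars) + 0.46·u(0 dollars) = 0.54·1 + 0.46·0 = 0.54.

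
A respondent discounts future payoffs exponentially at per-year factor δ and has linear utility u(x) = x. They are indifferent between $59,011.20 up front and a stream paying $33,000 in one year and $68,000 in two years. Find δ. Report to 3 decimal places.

The stream is worth 33000δ + 68000δ² today, so 33000δ + 68000δ² = 59011.20.
So 68000δ² + 33000δ − 59011.20 = 0.
By the quadratic formula (taking the positive root), δ = (−33000 + √17140046400.00) / 136000 ≈ 0.720.

δ ≈ 0.720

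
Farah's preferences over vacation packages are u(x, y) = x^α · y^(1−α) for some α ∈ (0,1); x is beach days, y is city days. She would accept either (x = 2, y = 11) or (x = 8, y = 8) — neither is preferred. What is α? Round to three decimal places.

α ≈ 0.187

The Cobb–Douglas utilities coincide, so 2^α·11^(1−α) = 8^α·8^(1−α).
(2/8)^α = (8/11)^(1−α); take logs: α·ln(2/8) = (1−α)·ln(8/11), i.e. α·-1.386294 = (1−α)·-0.318454.
With A = -1.386294 and B = -0.318454: α·A = (1−α)·B, so α = B/(A+B) = -0.318454/-1.704748 ≈ 0.187.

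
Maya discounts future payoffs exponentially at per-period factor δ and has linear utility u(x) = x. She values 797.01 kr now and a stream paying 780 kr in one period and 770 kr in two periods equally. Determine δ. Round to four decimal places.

Equating present values: 797.01 = 780δ + 770δ².
Rearranged: 770δ² + 780δ − 797.01 = 0.
δ = (−780 + √(780² + 4·770·797.01)) / (2·770) = (−780 + √3063190.80) / 1540 ≈ 0.6300.

δ ≈ 0.6300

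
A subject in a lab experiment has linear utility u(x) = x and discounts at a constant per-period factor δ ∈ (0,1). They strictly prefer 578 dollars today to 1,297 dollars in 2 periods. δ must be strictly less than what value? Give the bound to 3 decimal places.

δ < 0.668

The preference means 578 > δ^2·1297.
Hence δ^2 < 578/1297 = 0.44564, and x ↦ x^(1/2) is increasing on (0,∞).
δ < (578/1297)^(1/2) ≈ 0.668.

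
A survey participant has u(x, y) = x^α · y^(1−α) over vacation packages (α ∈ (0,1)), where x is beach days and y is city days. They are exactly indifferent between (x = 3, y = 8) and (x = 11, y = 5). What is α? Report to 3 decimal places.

Set the two utilities equal: 3^α·8^(1−α) = 11^α·5^(1−α).
Taking logs: α·ln 3 + (1−α)·ln 8 = α·ln 11 + (1−α)·ln 5, i.e. α·-1.299283 = (1−α)·-0.470004.
So α/(1−α) = (-0.470004)/(-1.299283) = 0.361741, and α = 0.361741/1.361741 ≈ 0.266.

α ≈ 0.266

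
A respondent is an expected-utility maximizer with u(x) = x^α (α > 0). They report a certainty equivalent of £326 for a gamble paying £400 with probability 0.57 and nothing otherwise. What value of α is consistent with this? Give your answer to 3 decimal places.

The lottery's expected utility is 0.57·u(400) + 0.43·u(0) = 0.57·400^α (since u(0) = 0 for α > 0).
Indifference: 326^α = 0.57·400^α, so (326/400)^α = 0.57.
Taking logs: α·ln(326/400) = ln(0.57), so α = -0.562119 / -0.204567 ≈ 2.748.

α ≈ 2.748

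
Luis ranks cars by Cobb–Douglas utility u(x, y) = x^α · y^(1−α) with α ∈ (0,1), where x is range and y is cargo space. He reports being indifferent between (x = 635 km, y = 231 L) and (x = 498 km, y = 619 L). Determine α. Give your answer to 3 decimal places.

Indifference: 635^α · 231^(1−α) = 498^α · 619^(1−α).
Taking logs: α·ln 635 + (1−α)·ln 231 = α·ln 498 + (1−α)·ln 619, i.e. α·0.243025 = (1−α)·0.985688.
With A = 0.243025 and B = 0.985688: α·A = (1−α)·B, so α = B/(A+B) = 0.985688/1.228713 ≈ 0.802.

α ≈ 0.802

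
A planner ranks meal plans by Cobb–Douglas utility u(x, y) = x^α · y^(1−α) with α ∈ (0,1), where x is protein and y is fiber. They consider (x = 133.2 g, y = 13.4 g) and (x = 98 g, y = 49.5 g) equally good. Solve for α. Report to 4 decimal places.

Set the two utilities equal: 133.2^α·13.4^(1−α) = 98^α·49.5^(1−α).
Taking logs: α·ln 133.2 + (1−α)·ln 13.4 = α·ln 98 + (1−α)·ln 49.5, i.e. α·0.3068843 = (1−α)·1.3067180.
So α/(1−α) = (1.3067180)/(0.3068843) = 4.2580152, and α = 4.2580152/5.2580152 ≈ 0.8098.

α ≈ 0.8098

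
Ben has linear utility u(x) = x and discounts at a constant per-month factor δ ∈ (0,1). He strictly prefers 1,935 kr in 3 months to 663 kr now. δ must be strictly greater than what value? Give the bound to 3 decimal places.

δ > 0.700

The preference means 663 < δ^3·1935.
So δ^3 > 663/1935 = 0.34264; taking the cube root of both positive sides preserves the inequality.
δ > (663/1935)^(1/3) ≈ 0.700.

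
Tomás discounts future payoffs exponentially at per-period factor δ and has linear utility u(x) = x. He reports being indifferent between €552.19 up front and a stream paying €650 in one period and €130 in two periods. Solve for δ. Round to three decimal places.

δ ≈ 0.740

Present value of the stream is 650·δ + 130·δ². Indifference gives 650δ + 130δ² = 552.19.
So 130δ² + 650δ − 552.19 = 0.
δ = (−650 + √(650² + 4·130·552.19)) / (2·130) = (−650 + √709638.80) / 260 ≈ 0.740.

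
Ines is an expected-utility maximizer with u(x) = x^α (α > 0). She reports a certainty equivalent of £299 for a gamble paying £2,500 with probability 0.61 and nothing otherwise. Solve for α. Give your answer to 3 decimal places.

α ≈ 0.233

Since u(0) = 0, the lottery's EU is 0.61·2500^α.
Equating: 299^α = 0.61·2500^α, i.e. 0.1196^α = 0.61.
α = ln(0.61) / ln(299/2500) = -0.494296/-2.123602 ≈ 0.233.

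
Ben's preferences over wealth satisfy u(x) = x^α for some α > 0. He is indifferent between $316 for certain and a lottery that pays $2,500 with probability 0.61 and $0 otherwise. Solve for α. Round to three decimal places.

α ≈ 0.239

Since u(0) = 0, the lottery's EU is 0.61·2500^α.
Setting u(316) equal to that: 316^α = 0.61·2500^α ⇒ (316/2500)^α = 0.61.
Taking logs: α·ln(316/2500) = ln(0.61), so α = -0.494296 / -2.068304 ≈ 0.239.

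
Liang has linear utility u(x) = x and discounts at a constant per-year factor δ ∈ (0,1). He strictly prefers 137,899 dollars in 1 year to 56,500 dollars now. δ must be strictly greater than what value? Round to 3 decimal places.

δ > 0.410

Under u(x) = x this choice says 56500 < δ·137899.
Dividing through by 137899 gives δ > 0.40972.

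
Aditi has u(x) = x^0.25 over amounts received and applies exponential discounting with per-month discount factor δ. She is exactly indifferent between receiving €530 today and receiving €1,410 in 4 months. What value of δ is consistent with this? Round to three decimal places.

δ ≈ 0.941

The payoff in 4 months is discounted by δ^4, so u(530) = δ^4·u(1410) and δ^4 = u(530)/u(1410).
With u(x) = x^0.25: δ^4 = 530^0.25/1410^0.25 = (530/1410)^0.25 = 0.78300.
Hence δ = (0.78300)^(1/4) = 0.94068.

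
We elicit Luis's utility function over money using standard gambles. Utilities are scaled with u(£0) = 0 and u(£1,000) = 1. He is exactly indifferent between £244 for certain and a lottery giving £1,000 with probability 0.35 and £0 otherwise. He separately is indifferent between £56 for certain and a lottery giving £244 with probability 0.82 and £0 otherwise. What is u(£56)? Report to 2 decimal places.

0.29

The first gamble pins u(£244): it must equal 0.35·1 + 0.65·0 = 0.35.
The second indifference gives u(£56) = 0.82·u(£244) + 0.18·u(£0) = 0.82·0.35 + 0.18·0.00 = 0.2870.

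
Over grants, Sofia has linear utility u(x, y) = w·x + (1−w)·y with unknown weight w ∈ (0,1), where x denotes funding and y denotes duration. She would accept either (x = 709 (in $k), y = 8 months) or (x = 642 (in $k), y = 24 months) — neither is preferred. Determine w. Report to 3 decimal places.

w = 0.193

u(709,8) = u(642,24) means w·709 + (1−w)·8 = w·642 + (1−w)·24.
Rearranging, 67·w − 16·(1−w) = 0.
Hence w = 16/(67+16) = 16/83 = 0.193.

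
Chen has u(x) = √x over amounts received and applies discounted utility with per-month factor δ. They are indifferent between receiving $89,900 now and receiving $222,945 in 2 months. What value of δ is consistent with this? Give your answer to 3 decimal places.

The payoff in 2 months is discounted by δ^2, so u(89900) = δ^2·u(222945) and δ^2 = u(89900)/u(222945).
With u(x) = √x: δ^2 = √89900/√222945 = √(89900/222945) = 0.63501.
Hence δ = (0.63501)^(1/2) = 0.79688.

δ ≈ 0.797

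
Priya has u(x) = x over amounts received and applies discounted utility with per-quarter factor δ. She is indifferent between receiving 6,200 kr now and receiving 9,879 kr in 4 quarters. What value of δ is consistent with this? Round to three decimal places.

Equating discounted utilities: u(6200) = δ^4·u(9879) ⇒ δ^4 = u(6200)/u(9879).
With u(x) = x: δ^4 = 6200/9879 = 0.62759.
Taking the 4th root: δ = 0.62759^(1/4) ≈ 0.890.

δ ≈ 0.890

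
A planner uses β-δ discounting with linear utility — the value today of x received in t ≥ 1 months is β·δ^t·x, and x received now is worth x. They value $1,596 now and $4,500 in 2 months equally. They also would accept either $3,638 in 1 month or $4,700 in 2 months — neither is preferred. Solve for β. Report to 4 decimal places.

β ≈ 0.5920

Both payoffs in the second observation are in the future, so β drops out: δ^1·3638 = δ^2·4700 ⇒ δ = 3638/4700 = 0.77404.
Now use the now-vs-future pair: 1596 = β·δ^2·4500 gives β = 1596/(0.59914·4500) ≈ 0.5920.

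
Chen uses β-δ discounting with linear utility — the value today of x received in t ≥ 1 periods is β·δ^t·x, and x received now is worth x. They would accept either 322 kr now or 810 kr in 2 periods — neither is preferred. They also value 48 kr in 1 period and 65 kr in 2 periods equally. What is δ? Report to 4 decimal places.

δ ≈ 0.7385

The second indifference involves only future payoffs, so β cancels: β·δ^1·48 = β·δ^2·65, giving δ = 48/65 = 0.73846.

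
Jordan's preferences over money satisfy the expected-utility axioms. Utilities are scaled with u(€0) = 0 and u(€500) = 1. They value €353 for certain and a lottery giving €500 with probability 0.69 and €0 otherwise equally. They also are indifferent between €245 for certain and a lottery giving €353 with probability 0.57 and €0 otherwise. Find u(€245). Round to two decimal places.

0.39

The first gamble pins u(€353): it must equal 0.69·1 + 0.31·0 = 0.69.
The second indifference gives u(€245) = 0.57·u(€353) + 0.43·u(€0) = 0.57·0.69 + 0.43·0.00 = 0.3933.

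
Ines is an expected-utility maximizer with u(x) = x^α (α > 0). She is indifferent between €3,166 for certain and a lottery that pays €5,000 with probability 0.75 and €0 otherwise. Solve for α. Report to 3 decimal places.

The lottery's expected utility is 0.75·u(5000) + 0.25·u(0) = 0.75·5000^α (since u(0) = 0 for α > 0).
Indifference: 3166^α = 0.75·5000^α, so (3166/5000)^α = 0.75.
Taking logs: α·ln(3166/5000) = ln(0.75), so α = -0.287682 / -0.456969 ≈ 0.630.

α ≈ 0.630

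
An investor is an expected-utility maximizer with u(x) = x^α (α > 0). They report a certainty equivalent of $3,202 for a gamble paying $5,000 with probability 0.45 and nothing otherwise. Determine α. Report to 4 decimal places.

α ≈ 1.7917

EU(lottery) = 0.45·5000^α + 0.55·0 = 0.45·5000^α.
Setting u(3202) equal to that: 3202^α = 0.45·5000^α ⇒ (3202/5000)^α = 0.45.
Take logs: α = ln 0.45 / ln(3202/5000) ≈ 1.791733.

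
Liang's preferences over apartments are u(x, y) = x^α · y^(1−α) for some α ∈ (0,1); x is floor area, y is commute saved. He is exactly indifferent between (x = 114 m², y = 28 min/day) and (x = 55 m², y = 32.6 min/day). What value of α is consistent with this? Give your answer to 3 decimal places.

α ≈ 0.173

Set the two utilities equal: 114^α·28^(1−α) = 55^α·32.6^(1−α).
Rearrange to (114/55)^α = (32.6/28)^(1−α) and take logs: α·0.728865 = (1−α)·0.152108.
Thus α·(0.880973) = 0.152108, so α = 0.152108/0.880973 ≈ 0.173.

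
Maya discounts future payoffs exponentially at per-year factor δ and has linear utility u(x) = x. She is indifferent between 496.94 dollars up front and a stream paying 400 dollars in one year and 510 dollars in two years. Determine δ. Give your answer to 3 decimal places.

Present value of the stream is 400·δ + 510·δ². Indifference gives 400δ + 510δ² = 496.94.
So 510δ² + 400δ − 496.94 = 0.
The positive root is δ = [−400 + √(400² + 4·510·496.94)] / (2·510) = (−400 + 1083.401)/1020 ≈ 0.670.

δ ≈ 0.670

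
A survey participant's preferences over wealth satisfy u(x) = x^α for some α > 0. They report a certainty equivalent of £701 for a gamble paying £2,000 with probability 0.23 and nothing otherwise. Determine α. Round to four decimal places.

α ≈ 1.4018

The lottery's expected utility is 0.23·u(2000) + 0.77·u(0) = 0.23·2000^α (since u(0) = 0 for α > 0).
Setting u(701) equal to that: 701^α = 0.23·2000^α ⇒ (701/2000)^α = 0.23.
α = ln(0.23) / ln(701/2000) = -1.4696760/-1.0483946 ≈ 1.4018.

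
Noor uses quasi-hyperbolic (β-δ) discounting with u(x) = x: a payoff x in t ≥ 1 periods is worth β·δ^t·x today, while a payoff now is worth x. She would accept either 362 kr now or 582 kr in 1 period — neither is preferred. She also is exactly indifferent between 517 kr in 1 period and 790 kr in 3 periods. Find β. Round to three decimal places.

β ≈ 0.769

The second indifference involves only future payoffs, so β cancels: β·δ^1·517 = β·δ^3·790, giving δ^2 = 517/790 = 0.65443, so δ = 0.80897.
Substituting δ into 362 = β·δ·582: β = 362/(470.820) ≈ 0.769.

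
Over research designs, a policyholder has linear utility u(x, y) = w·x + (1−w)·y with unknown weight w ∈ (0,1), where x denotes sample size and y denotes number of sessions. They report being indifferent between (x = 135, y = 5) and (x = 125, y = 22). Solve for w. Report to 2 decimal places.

Equating utilities: w·135 + (1−w)·5 = w·125 + (1−w)·22.
Collecting terms: w·10 = (1−w)·17.
So w/(1−w) = 17/10 = 1.7000, giving w = 17/(10+17) = 0.63.

w = 0.63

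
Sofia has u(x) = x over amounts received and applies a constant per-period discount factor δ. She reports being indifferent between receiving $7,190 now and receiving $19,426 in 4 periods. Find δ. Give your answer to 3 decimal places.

The payoff in 4 periods is discounted by δ^4, so u(7190) = δ^4·u(19426) and δ^4 = u(7190)/u(19426).
With u(x) = x: δ^4 = 7190/19426 = 0.37012.
So δ = 0.37012^(1/4) ≈ 0.780.

δ ≈ 0.780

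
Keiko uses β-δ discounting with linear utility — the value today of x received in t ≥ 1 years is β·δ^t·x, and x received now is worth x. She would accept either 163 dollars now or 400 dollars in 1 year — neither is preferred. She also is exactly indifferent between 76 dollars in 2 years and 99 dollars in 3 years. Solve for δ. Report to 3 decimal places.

Both payoffs in the second observation are in the future, so β drops out: δ^2·76 = δ^3·99 ⇒ δ = 76/99 = 0.76768.

δ ≈ 0.768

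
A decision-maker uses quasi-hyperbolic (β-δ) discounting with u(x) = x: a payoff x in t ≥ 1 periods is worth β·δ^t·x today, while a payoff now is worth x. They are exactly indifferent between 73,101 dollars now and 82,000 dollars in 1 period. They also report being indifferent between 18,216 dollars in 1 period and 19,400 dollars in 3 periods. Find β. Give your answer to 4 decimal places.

β ≈ 0.9200

From the later pair, β·δ^1·18216 = β·δ^3·19400; dividing through, δ^2 = 18216/19400 = 0.93897, so δ = 0.96900.
The first indifference: 73101 = β·δ·82000, so β = 73101/(δ·82000) = 73101/(0.96900·82000) ≈ 0.9200.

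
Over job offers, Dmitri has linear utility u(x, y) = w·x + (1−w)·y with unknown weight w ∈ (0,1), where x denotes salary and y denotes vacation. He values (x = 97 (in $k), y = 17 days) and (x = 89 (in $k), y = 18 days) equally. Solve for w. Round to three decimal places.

Indifference: w·97 + (1−w)·17 = w·89 + (1−w)·18.
w·(97−89) = (1−w)·(18−17), i.e. w·8 = (1−w)·1.
The marginal rate of substitution is 1/8, so w = 1/(8+1) = 0.111.

w = 0.111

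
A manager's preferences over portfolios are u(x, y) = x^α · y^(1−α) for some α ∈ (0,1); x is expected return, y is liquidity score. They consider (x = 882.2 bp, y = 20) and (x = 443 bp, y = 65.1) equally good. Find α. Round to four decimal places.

α ≈ 0.6314

Indifference: 882.2^α · 20^(1−α) = 443^α · 65.1^(1−α).
Taking logs: α·ln 882.2 + (1−α)·ln 20 = α·ln 443 + (1−α)·ln 65.1, i.e. α·0.6888490 = (1−α)·1.1801923.
So α/(1−α) = (1.1801923)/(0.6888490) = 1.7132816, and α = 1.7132816/2.7132816 ≈ 0.6314.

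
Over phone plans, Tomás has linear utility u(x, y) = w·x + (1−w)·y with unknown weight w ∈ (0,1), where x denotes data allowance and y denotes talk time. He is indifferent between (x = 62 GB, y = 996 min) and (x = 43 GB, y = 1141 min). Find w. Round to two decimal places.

w = 0.88

Equating utilities: w·62 + (1−w)·996 = w·43 + (1−w)·1141.
Collecting terms: w·19 = (1−w)·145.
The marginal rate of substitution is 145/19, so w = 145/(19+145) = 0.88.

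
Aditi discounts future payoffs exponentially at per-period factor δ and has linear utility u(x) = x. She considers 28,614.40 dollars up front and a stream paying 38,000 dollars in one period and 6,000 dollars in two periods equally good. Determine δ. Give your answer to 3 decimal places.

The stream is worth 38000δ + 6000δ² today, so 38000δ + 6000δ² = 28614.40.
That is, 6000δ² + 38000δ − 28614.40 = 0, a quadratic in δ.
The positive root is δ = [−38000 + √(38000² + 4·6000·28614.40)] / (2·6000) = (−38000 + 46160.000)/12000 ≈ 0.680.

δ ≈ 0.680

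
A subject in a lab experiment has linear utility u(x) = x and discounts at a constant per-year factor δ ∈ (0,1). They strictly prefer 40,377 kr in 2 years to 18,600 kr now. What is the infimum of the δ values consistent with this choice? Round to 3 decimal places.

δ > 0.679

Under u(x) = x this choice says 18600 < δ^2·40377.
So δ^2 > 18600/40377 = 0.46066; taking the square root of both positive sides preserves the inequality.
δ > 0.46066^(1/2) = 0.679.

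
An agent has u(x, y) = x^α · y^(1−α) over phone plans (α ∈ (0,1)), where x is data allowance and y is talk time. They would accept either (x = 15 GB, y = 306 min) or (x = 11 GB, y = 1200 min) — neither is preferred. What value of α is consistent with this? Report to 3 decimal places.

α ≈ 0.815

Indifference: 15^α · 306^(1−α) = 11^α · 1200^(1−α).
Rearrange to (15/11)^α = (1200/306)^(1−α) and take logs: α·0.310155 = (1−α)·1.366492.
With A = 0.310155 and B = 1.366492: α·A = (1−α)·B, so α = B/(A+B) = 1.366492/1.676647 ≈ 0.815.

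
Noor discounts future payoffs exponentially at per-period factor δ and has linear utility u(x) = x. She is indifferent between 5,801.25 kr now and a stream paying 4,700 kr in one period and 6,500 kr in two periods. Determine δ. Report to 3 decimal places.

δ ≈ 0.650

Equating present values: 5801.25 = 4700δ + 6500δ².
Rearranged: 6500δ² + 4700δ − 5801.25 = 0.
The positive root is δ = [−4700 + √(4700² + 4·6500·5801.25)] / (2·6500) = (−4700 + 13150.000)/13000 ≈ 0.650.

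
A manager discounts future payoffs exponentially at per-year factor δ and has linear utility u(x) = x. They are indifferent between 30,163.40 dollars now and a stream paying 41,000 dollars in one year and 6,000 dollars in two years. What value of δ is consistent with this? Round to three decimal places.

δ ≈ 0.670

Equating present values: 30163.40 = 41000δ + 6000δ².
That is, 6000δ² + 41000δ − 30163.40 = 0, a quadratic in δ.
The positive root is δ = [−41000 + √(41000² + 4·6000·30163.40)] / (2·6000) = (−41000 + 49040.000)/12000 ≈ 0.670.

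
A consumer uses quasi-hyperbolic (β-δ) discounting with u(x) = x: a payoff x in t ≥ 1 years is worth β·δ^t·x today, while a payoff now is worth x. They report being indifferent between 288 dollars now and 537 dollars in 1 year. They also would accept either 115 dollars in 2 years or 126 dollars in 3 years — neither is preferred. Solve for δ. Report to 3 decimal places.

From the later pair, β·δ^2·115 = β·δ^3·126; dividing through, δ = 115/126 = 0.91270.

δ ≈ 0.913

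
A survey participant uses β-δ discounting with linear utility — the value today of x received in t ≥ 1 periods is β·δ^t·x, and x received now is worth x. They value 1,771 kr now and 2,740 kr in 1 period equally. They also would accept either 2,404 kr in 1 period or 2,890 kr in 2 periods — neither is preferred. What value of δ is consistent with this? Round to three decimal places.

The second indifference involves only future payoffs, so β cancels: β·δ^1·2404 = β·δ^2·2890, giving δ = 2404/2890 = 0.83183.

δ ≈ 0.832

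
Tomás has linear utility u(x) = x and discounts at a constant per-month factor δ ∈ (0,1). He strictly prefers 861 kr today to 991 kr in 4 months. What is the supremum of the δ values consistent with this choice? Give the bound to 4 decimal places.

The preference means 861 > δ^4·991.
So δ^4 < 861/991 = 0.86882; taking the 4th root of both positive sides preserves the inequality.
δ < 0.86882^(1/4) = 0.9655.

δ < 0.9655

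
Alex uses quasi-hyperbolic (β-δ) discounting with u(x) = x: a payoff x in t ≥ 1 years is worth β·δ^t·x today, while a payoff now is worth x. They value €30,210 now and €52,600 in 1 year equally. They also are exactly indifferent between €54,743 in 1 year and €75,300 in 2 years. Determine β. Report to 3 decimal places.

β ≈ 0.790

From the later pair, β·δ^1·54743 = β·δ^2·75300; dividing through, δ = 54743/75300 = 0.72700.
The first indifference: 30210 = β·δ·52600, so β = 30210/(δ·52600) = 30210/(0.72700·52600) ≈ 0.790.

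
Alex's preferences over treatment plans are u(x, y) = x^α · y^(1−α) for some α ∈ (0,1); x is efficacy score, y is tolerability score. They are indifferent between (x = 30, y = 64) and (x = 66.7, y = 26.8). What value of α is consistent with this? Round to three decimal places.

Indifference: 30^α · 64^(1−α) = 66.7^α · 26.8^(1−α).
Taking logs: α·ln 30 + (1−α)·ln 64 = α·ln 66.7 + (1−α)·ln 26.8, i.e. α·-0.799008 = (1−α)·-0.870481.
So α/(1−α) = (-0.870481)/(-0.799008) = 1.089452, and α = 1.089452/2.089452 ≈ 0.521.

α ≈ 0.521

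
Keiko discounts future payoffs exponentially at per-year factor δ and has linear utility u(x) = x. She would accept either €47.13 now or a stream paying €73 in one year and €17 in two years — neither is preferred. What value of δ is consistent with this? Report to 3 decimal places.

δ ≈ 0.570

Present value of the stream is 73·δ + 17·δ². Indifference gives 73δ + 17δ² = 47.13.
So 17δ² + 73δ − 47.13 = 0.
δ = (−73 + √(73² + 4·17·47.13)) / (2·17) = (−73 + √8533.84) / 34 ≈ 0.570.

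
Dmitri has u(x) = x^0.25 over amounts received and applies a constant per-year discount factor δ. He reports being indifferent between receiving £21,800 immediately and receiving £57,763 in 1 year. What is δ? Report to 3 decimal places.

δ ≈ 0.784

Equating discounted utilities: u(21800) = δ·u(57763) ⇒ δ = u(21800)/u(57763).
Since u(x) = x^0.25, δ = (21800/57763)^0.25 = 0.37740^0.25 = 0.78379.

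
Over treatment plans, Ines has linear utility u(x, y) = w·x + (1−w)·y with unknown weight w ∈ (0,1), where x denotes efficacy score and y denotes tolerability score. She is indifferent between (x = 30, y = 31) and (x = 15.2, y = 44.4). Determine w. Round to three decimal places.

Equating utilities: w·30 + (1−w)·31 = w·15.2 + (1−w)·44.4.
w·(30−15.2) = (1−w)·(44.4−31), i.e. w·14.8 = (1−w)·13.4.
So w/(1−w) = 13.4/14.8 = 0.9054, giving w = 13.4/(14.8+13.4) = 0.475.

w = 0.475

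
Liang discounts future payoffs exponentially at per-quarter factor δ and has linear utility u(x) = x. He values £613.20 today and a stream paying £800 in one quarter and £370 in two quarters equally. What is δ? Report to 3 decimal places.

Present value of the stream is 800·δ + 370·δ². Indifference gives 800δ + 370δ² = 613.20.
So 370δ² + 800δ − 613.20 = 0.
The positive root is δ = [−800 + √(800² + 4·370·613.20)] / (2·370) = (−800 + 1244.000)/740 ≈ 0.600.

δ ≈ 0.600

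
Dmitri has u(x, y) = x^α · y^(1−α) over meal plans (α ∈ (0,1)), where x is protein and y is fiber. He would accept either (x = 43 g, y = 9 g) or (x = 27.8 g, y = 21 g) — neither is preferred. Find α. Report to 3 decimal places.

Indifference: 43^α · 9^(1−α) = 27.8^α · 21^(1−α).
Rearrange to (43/27.8)^α = (21/9)^(1−α) and take logs: α·0.436164 = (1−α)·0.847298.
So α/(1−α) = (0.847298)/(0.436164) = 1.942613, and α = 1.942613/2.942613 ≈ 0.660.

α ≈ 0.660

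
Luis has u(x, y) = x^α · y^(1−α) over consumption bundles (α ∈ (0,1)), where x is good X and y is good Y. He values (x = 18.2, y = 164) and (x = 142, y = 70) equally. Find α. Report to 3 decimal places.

α ≈ 0.293

Indifference: 18.2^α · 164^(1−α) = 142^α · 70^(1−α).
Taking logs: α·ln 18.2 + (1−α)·ln 164 = α·ln 142 + (1−α)·ln 70, i.e. α·-2.054405 = (1−α)·-0.851371.
With A = -2.054405 and B = -0.851371: α·A = (1−α)·B, so α = B/(A+B) = -0.851371/-2.905776 ≈ 0.293.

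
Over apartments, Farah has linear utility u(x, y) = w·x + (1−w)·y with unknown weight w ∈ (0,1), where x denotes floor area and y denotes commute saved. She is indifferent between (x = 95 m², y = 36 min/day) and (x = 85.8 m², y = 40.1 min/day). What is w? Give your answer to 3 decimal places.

Indifference: w·95 + (1−w)·36 = w·85.8 + (1−w)·40.1.
Rearranging, 9.2·w − 4.1·(1−w) = 0.
The marginal rate of substitution is 4.1/9.2, so w = 4.1/(9.2+4.1) = 0.308.

w = 0.308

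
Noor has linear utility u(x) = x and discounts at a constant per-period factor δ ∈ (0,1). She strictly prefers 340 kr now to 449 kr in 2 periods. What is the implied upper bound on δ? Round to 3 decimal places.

Under u(x) = x this choice says 340 > δ^2·449.
So δ^2 < 340/449 = 0.75724; taking the square root of both positive sides preserves the inequality.
δ < 0.75724^(1/2) = 0.870.

δ < 0.870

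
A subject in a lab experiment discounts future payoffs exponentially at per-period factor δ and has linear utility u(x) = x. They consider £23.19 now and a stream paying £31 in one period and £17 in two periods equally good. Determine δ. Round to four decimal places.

Present value of the stream is 31·δ + 17·δ². Indifference gives 31δ + 17δ² = 23.19.
That is, 17δ² + 31δ − 23.19 = 0, a quadratic in δ.
The positive root is δ = [−31 + √(31² + 4·17·23.19)] / (2·17) = (−31 + 50.378)/34 ≈ 0.5699.

δ ≈ 0.5699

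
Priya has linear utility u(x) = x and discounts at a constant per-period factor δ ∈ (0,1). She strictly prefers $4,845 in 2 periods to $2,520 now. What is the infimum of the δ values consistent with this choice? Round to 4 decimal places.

δ > 0.7212

Under u(x) = x this choice says 2520 < δ^2·4845.
Hence δ^2 > 2520/4845 = 0.52012, and x ↦ x^(1/2) is increasing on (0,∞).
δ > (2520/4845)^(1/2) ≈ 0.7212.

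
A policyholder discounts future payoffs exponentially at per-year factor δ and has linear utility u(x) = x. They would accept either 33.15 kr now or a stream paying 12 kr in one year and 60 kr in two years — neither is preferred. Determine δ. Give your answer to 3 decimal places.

Equating present values: 33.15 = 12δ + 60δ².
So 60δ² + 12δ − 33.15 = 0.
The positive root is δ = [−12 + √(12² + 4·60·33.15)] / (2·60) = (−12 + 90.000)/120 ≈ 0.650.

δ ≈ 0.650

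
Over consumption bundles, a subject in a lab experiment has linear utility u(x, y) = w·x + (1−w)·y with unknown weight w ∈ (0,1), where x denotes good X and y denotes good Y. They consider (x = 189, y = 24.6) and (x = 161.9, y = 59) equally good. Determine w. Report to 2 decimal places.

Equating utilities: w·189 + (1−w)·24.6 = w·161.9 + (1−w)·59.
w·(189−161.9) = (1−w)·(59−24.6), i.e. w·27.1 = (1−w)·34.4.
Hence w = 34.4/(27.1+34.4) = 34.4/61.5 = 0.56.

w = 0.56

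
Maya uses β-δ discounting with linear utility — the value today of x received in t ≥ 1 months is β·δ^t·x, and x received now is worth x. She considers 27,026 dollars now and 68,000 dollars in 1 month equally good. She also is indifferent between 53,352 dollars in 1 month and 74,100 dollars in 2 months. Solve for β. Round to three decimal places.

Both payoffs in the second observation are in the future, so β drops out: δ^1·53352 = δ^2·74100 ⇒ δ = 53352/74100 = 0.72000.
Now use the now-vs-future pair: 27026 = β·δ·68000 gives β = 27026/(0.72000·68000) ≈ 0.552.

β ≈ 0.552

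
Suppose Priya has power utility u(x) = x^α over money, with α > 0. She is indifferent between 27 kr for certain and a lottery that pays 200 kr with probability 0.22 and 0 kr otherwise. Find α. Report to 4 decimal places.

α ≈ 0.7561

The lottery's expected utility is 0.22·u(200) + 0.78·u(0) = 0.22·200^α (since u(0) = 0 for α > 0).
Indifference: 27^α = 0.22·200^α, so (27/200)^α = 0.22.
Taking logs: α·ln(27/200) = ln(0.22), so α = -1.5141277 / -2.0024805 ≈ 0.7561.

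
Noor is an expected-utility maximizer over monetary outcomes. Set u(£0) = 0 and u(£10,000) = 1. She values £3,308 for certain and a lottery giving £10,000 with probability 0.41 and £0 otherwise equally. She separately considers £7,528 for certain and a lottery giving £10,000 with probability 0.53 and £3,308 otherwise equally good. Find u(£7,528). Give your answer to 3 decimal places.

From the first indifference, u(£3,308) = 0.41·u(£10,000) + 0.59·u(£0) = 0.41·1 + 0.59·0 = 0.41.
Then u(£7,528) = 0.53·u(£10,000) + 0.47·u(£3,308) = 0.53·1.00 + 0.47·0.41 = 0.7227.

0.723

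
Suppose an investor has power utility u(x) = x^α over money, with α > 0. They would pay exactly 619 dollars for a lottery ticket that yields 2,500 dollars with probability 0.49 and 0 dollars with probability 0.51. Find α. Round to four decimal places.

α ≈ 0.5110

The lottery's expected utility is 0.49·u(2500) + 0.51·u(0) = 0.49·2500^α (since u(0) = 0 for α > 0).
Indifference: 619^α = 0.49·2500^α, so (619/2500)^α = 0.49.
α = ln(0.49) / ln(619/2500) = -0.7133499/-1.3959407 ≈ 0.5110.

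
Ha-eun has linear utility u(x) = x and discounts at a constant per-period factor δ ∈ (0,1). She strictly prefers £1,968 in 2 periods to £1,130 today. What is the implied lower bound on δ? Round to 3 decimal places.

Under u(x) = x this choice says 1130 < δ^2·1968.
Dividing by 1968: δ^2 > 0.57419. Both sides are positive, so the square root keeps the direction.
δ > (1130/1968)^(1/2) ≈ 0.758.

δ > 0.758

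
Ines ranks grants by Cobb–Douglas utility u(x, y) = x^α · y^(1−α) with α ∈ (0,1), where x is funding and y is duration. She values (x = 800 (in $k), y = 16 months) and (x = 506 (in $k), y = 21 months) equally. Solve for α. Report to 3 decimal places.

α ≈ 0.373

Set the two utilities equal: 800^α·16^(1−α) = 506^α·21^(1−α).
Rearrange to (800/506)^α = (21/16)^(1−α) and take logs: α·0.458075 = (1−α)·0.271934.
Thus α·(0.730009) = 0.271934, so α = 0.271934/0.730009 ≈ 0.373.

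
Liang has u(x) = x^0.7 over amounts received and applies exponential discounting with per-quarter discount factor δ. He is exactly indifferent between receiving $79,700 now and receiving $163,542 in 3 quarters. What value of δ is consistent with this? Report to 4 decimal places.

δ ≈ 0.8456

Equating discounted utilities: u(79700) = δ^3·u(163542) ⇒ δ^3 = u(79700)/u(163542).
Since u(x) = x^0.7, δ^3 = (79700/163542)^0.7 = 0.48734^0.7 = 0.60462.
Taking the cube root: δ = 0.60462^(1/3) ≈ 0.8456.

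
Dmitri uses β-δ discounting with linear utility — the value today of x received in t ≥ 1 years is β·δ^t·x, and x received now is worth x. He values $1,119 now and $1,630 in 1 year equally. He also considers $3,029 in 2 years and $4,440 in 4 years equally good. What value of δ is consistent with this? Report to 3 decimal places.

δ ≈ 0.826

The second indifference involves only future payoffs, so β cancels: β·δ^2·3029 = β·δ^4·4440, giving δ^2 = 3029/4440 = 0.68221, so δ = 0.82596.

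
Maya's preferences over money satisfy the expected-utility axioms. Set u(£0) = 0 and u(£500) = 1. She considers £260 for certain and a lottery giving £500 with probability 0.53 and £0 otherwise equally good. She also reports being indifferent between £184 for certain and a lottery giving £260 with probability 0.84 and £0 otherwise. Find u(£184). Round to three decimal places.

0.445

First, u(£260) = 0.53·u(£500) + 0.47·u(£0) = 0.53.
Then u(£184) = 0.84·u(£260) + 0.16·u(£0) = 0.84·0.53 + 0.16·0.00 = 0.4452.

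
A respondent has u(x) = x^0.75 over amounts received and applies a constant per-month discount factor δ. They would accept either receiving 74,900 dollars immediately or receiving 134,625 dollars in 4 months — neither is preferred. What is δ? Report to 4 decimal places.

δ ≈ 0.8959

Indifference means u(74900) = δ^4 · u(134625), so δ^4 = u(74900)/u(134625).
Since u(x) = x^0.75, δ^4 = (74900/134625)^0.75 = 0.55636^0.75 = 0.64419.
Hence δ = (0.64419)^(1/4) = 0.895889.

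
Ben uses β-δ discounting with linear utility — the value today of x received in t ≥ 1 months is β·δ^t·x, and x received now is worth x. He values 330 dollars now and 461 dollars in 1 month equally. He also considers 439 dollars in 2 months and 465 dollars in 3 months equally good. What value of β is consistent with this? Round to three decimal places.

β ≈ 0.758

From the later pair, β·δ^2·439 = β·δ^3·465; dividing through, δ = 439/465 = 0.94409.
Now use the now-vs-future pair: 330 = β·δ·461 gives β = 330/(0.94409·461) ≈ 0.758.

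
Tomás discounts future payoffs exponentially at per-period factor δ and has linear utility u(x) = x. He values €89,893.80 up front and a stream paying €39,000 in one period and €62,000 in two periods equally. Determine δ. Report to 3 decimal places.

The stream is worth 39000δ + 62000δ² today, so 39000δ + 62000δ² = 89893.80.
So 62000δ² + 39000δ − 89893.80 = 0.
δ = (−39000 + √(39000² + 4·62000·89893.80)) / (2·62000) = (−39000 + √23814662400.00) / 124000 ≈ 0.930.

δ ≈ 0.930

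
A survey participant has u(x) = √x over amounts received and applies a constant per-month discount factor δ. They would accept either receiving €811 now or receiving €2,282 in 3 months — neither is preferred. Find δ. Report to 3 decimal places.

δ ≈ 0.842

Equating discounted utilities: u(811) = δ^3·u(2282) ⇒ δ^3 = u(811)/u(2282).
With u(x) = √x: δ^3 = √811/√2282 = √(811/2282) = 0.59615.
Hence δ = (0.59615)^(1/3) = 0.84162.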